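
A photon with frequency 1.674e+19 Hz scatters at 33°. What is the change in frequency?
3.581e+17 Hz (decrease)

Convert frequency to wavelength (c = 299792458 m/s):
λ₀ = c/f₀ = 299792458/1.674e+19 = 1.7908749e-11 m = 17.9087 pm

Calculate Compton shift:
Δλ = λ_C(1 - cos(33°)) = 0.3914 pm

Final wavelength:
λ' = λ₀ + Δλ = 17.9087 + 0.3914 = 18.3002 pm

Final frequency:
f' = c/λ' = 299792458/1.8300184e-11 = 1.6381937e+19 Hz

Frequency shift (decrease):
Δf = f₀ - f' = 1.674e+19 - 1.6381937e+19 = 3.581e+17 Hz

(Intermediate values are shown rounded; full precision is carried through to the final answer.)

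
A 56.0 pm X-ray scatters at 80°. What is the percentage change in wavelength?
3.5803%

Calculate the Compton shift:
Δλ = λ_C(1 - cos(80°))
Δλ = 2.4263 × (1 - cos(80°))
Δλ = 2.4263 × 0.8264
Δλ = 2.0050 pm

Percentage change:
(Δλ/λ₀) × 100 = (2.0050/56.0) × 100
= 3.5803%

(Intermediate values are shown rounded; full precision is carried through to the final answer.)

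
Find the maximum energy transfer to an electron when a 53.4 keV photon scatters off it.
9.2314 keV

Maximum energy transfer occurs at θ = 180° (backscattering).

Initial photon: E₀ = 53.4 keV → λ₀ = 23.2180 pm

Maximum Compton shift (at 180°):
Δλ_max = 2λ_C = 2 × 2.4263 = 4.8526 pm

Final wavelength:
λ' = 23.2180 + 4.8526 = 28.0706 pm

Minimum photon energy (maximum energy to electron):
E'_min = hc/λ' = 44.1686 keV

Maximum electron kinetic energy:
K_max = E₀ - E'_min = 53.4000 - 44.1686 = 9.2314 keV

(Intermediate values are shown rounded; full precision is carried through to the final answer.)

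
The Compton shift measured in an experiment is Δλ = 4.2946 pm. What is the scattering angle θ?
140.36°

From the Compton formula Δλ = λ_C(1 - cos θ), we can solve for θ:

cos θ = 1 - Δλ/λ_C

Given:
- Δλ = 4.2946 pm
- λ_C = h/(m_e·c) ≈ 2.42631024 pm

cos θ = 1 - 4.2946/2.42631024
cos θ = 1 - 1.770013
cos θ = -0.770013

θ = arccos(-0.770013)
θ = 140.36°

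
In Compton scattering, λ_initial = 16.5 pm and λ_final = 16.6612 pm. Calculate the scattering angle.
21.00°

First find the wavelength shift:
Δλ = λ' - λ = 16.6612 - 16.5 = 0.1612 pm

Using Δλ = λ_C(1 - cos θ), with λ_C = h/(m_e·c) ≈ 2.42631024 pm:
cos θ = 1 - Δλ/λ_C
cos θ = 1 - 0.1612/2.42631024
cos θ = 0.933562

θ = arccos(0.933562)
θ = 21.00°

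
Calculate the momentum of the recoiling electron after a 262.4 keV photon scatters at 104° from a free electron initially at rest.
1.8113e-22 kg·m/s

The electron is initially at rest, so by conservation of momentum:
p⃗_e = p⃗₀ − p⃗'  (incident photon momentum minus scattered photon momentum)

Photon momentum magnitudes (p = h/λ = E/c):
λ₀ = hc/E₀ = 4.7250 pm → p₀ = h/λ₀ = 1.4023e-22 kg·m/s
Δλ = λ_C(1 − cos 104°) = 3.0133 pm
λ' = 7.7383 pm → p' = h/λ' = 8.5627e-23 kg·m/s

The scattered photon makes angle θ = 104° with the incident direction, so by the law of cosines:
|p⃗_e|² = p₀² + p'² − 2p₀p'cos θ
|p⃗_e|² = (1.4023e-22)² + (8.5627e-23)² − 2·1.4023e-22·8.5627e-23·cos(104°)
|p⃗_e| = 1.8113e-22 kg·m/s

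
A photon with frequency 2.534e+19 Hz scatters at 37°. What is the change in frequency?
1.005e+18 Hz (decrease)

Convert frequency to wavelength (c = 299792458 m/s):
λ₀ = c/f₀ = 299792458/2.534e+19 = 1.1830799e-11 m = 11.8308 pm

Calculate Compton shift:
Δλ = λ_C(1 - cos(37°)) = 0.4886 pm

Final wavelength:
λ' = λ₀ + Δλ = 11.8308 + 0.4886 = 12.3194 pm

Final frequency:
f' = c/λ' = 299792458/1.2319372e-11 = 2.4335044e+19 Hz

Frequency shift (decrease):
Δf = f₀ - f' = 2.534e+19 - 2.4335044e+19 = 1.005e+18 Hz

(Intermediate values are shown rounded; full precision is carried through to the final answer.)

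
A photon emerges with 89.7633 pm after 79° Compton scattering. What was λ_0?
87.8000 pm

From λ' = λ + Δλ, we have λ = λ' - Δλ

First calculate the Compton shift:
Δλ = λ_C(1 - cos θ)
Δλ = 2.4263 × (1 - cos(79°))
Δλ = 2.4263 × 0.8092
Δλ = 1.9633 pm

Initial wavelength:
λ = λ' - Δλ
λ = 89.7633 - 1.9633
λ = 87.8000 pm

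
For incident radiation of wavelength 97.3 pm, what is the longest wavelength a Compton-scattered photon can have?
102.1526 pm (at θ = 180°)

The Compton shift is Δλ = λ_C(1 − cos θ).

Since cos θ ranges from −1 to 1, the factor (1 − cos θ) ranges from 0 to 2; the maximum shift occurs at θ = 180° (backscattering):
Δλ_max = 2λ_C = 2 × 2.4263 pm = 4.8526 pm

Maximum scattered wavelength:
λ'_max = λ₀ + Δλ_max = 97.3 + 4.8526 = 102.1526 pm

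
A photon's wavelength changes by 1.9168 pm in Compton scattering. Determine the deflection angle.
77.88°

From the Compton formula Δλ = λ_C(1 - cos θ), we can solve for θ:

cos θ = 1 - Δλ/λ_C

Given:
- Δλ = 1.9168 pm
- λ_C = h/(m_e·c) ≈ 2.42631024 pm

cos θ = 1 - 1.9168/2.42631024
cos θ = 1 - 0.790006
cos θ = 0.209994

θ = arccos(0.209994)
θ = 77.88°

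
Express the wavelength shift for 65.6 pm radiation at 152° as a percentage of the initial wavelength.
6.9644%

Calculate the Compton shift:
Δλ = λ_C(1 - cos(152°))
Δλ = 2.4263 × (1 - cos(152°))
Δλ = 2.4263 × 1.8829
Δλ = 4.5686 pm

Percentage change:
(Δλ/λ₀) × 100 = (4.5686/65.6) × 100
= 6.9644%

(Intermediate values are shown rounded; full precision is carried through to the final answer.)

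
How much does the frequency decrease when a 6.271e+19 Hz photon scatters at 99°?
2.319e+19 Hz (decrease)

Convert frequency to wavelength (c = 299792458 m/s):
λ₀ = c/f₀ = 299792458/6.271e+19 = 4.7806165e-12 m = 4.7806 pm

Calculate Compton shift:
Δλ = λ_C(1 - cos(99°)) = 2.8059 pm

Final wavelength:
λ' = λ₀ + Δλ = 4.7806 + 2.8059 = 7.5865 pm

Final frequency:
f' = c/λ' = 299792458/7.5864852e-12 = 3.9516647e+19 Hz

Frequency shift (decrease):
Δf = f₀ - f' = 6.271e+19 - 3.9516647e+19 = 2.319e+19 Hz

(Intermediate values are shown rounded; full precision is carried through to the final answer.)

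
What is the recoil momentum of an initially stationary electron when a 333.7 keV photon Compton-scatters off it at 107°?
2.2637e-22 kg·m/s

The electron is initially at rest, so by conservation of momentum:
p⃗_e = p⃗₀ − p⃗'  (incident photon momentum minus scattered photon momentum)

Photon momentum magnitudes (p = h/λ = E/c):
λ₀ = hc/E₀ = 3.7154 pm → p₀ = h/λ₀ = 1.7834e-22 kg·m/s
Δλ = λ_C(1 − cos 107°) = 3.1357 pm
λ' = 6.8511 pm → p' = h/λ' = 9.6715e-23 kg·m/s

The scattered photon makes angle θ = 107° with the incident direction, so by the law of cosines:
|p⃗_e|² = p₀² + p'² − 2p₀p'cos θ
|p⃗_e|² = (1.7834e-22)² + (9.6715e-23)² − 2·1.7834e-22·9.6715e-23·cos(107°)
|p⃗_e| = 2.2637e-22 kg·m/s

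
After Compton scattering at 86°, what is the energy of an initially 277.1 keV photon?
184.1876 keV

First convert energy to wavelength:
λ = hc/E, with hc ≈ 1239.842 keV·pm (i.e. 1239.842 eV·nm)

For E = 277.1 keV = 277100 eV:
λ = 1239.842 keV·pm / 277.1 keV
λ = 4.4743 pm

Calculate the Compton shift:
Δλ = λ_C(1 - cos(86°)) = 2.4263 × 0.9302
Δλ = 2.2571 pm

Final wavelength:
λ' = 4.4743 + 2.2571 = 6.7314 pm

Final energy:
E' = hc/λ' = 1239.842 / 6.7314 = 184.1876 keV

(Intermediate values are shown rounded; full precision is carried through to the final answer.)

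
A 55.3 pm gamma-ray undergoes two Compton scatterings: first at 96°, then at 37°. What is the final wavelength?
58.4685 pm

Apply Compton shift twice:

First scattering at θ₁ = 96°:
Δλ₁ = λ_C(1 - cos(96°))
Δλ₁ = 2.4263 × 1.1045
Δλ₁ = 2.6799 pm

After first scattering:
λ₁ = 55.3 + 2.6799 = 57.9799 pm

Second scattering at θ₂ = 37°:
Δλ₂ = λ_C(1 - cos(37°))
Δλ₂ = 2.4263 × 0.2014
Δλ₂ = 0.4886 pm

Final wavelength:
λ₂ = 57.9799 + 0.4886 = 58.4685 pm

Total shift: Δλ_total = 2.6799 + 0.4886 = 3.1685 pm

(Intermediate values are shown rounded; full precision is carried through to the final answer.)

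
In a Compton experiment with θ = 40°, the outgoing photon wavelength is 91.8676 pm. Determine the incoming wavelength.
91.3000 pm

From λ' = λ + Δλ, we have λ = λ' - Δλ

First calculate the Compton shift:
Δλ = λ_C(1 - cos θ)
Δλ = 2.4263 × (1 - cos(40°))
Δλ = 2.4263 × 0.2340
Δλ = 0.5676 pm

Initial wavelength:
λ = λ' - Δλ
λ = 91.8676 - 0.5676
λ = 91.3000 pm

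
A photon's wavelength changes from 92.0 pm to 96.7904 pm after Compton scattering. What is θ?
167.00°

First find the wavelength shift:
Δλ = λ' - λ = 96.7904 - 92.0 = 4.7904 pm

Using Δλ = λ_C(1 - cos θ), with λ_C = h/(m_e·c) ≈ 2.42631024 pm:
cos θ = 1 - Δλ/λ_C
cos θ = 1 - 4.7904/2.42631024
cos θ = -0.974356

θ = arccos(-0.974356)
θ = 167.00°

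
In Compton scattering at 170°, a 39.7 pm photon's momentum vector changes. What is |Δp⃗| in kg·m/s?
3.1455e-23 kg·m/s

Photon momentum magnitude is p = h/λ.

Initial momentum:
p₀ = h/λ = 6.6261e-34/3.9700e-11 = 1.6690e-23 kg·m/s

After scattering:
λ' = λ + Δλ = 39.7 + 4.8158 = 44.5158 pm
p' = h/λ' = 6.6261e-34/4.4516e-11 = 1.4885e-23 kg·m/s

Momentum is a vector; the scattered photon's direction makes angle θ = 170° with the incident direction. The magnitude of the vector change Δp⃗ = p⃗₀ − p⃗' is found from the law of cosines:
|Δp⃗|² = p₀² + p'² − 2p₀p'cos θ
|Δp⃗|² = (1.6690e-23)² + (1.4885e-23)² − 2·1.6690e-23·1.4885e-23·cos(170°)
|Δp⃗| = 3.1455e-23 kg·m/s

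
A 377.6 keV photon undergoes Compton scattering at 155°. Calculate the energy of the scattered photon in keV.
156.7679 keV

First convert energy to wavelength:
λ = hc/E, with hc ≈ 1239.842 keV·pm (i.e. 1239.842 eV·nm)

For E = 377.6 keV = 377600 eV:
λ = 1239.842 keV·pm / 377.6 keV
λ = 3.2835 pm

Calculate the Compton shift:
Δλ = λ_C(1 - cos(155°)) = 2.4263 × 1.9063
Δλ = 4.6253 pm

Final wavelength:
λ' = 3.2835 + 4.6253 = 7.9088 pm

Final energy:
E' = hc/λ' = 1239.842 / 7.9088 = 156.7679 keV

(Intermediate values are shown rounded; full precision is carried through to the final answer.)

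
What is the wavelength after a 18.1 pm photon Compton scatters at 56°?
19.1695 pm

Using the Compton scattering formula:
λ' = λ + Δλ = λ + λ_C(1 - cos θ)

Given:
- Initial wavelength λ = 18.1 pm
- Scattering angle θ = 56°
- Compton wavelength λ_C ≈ 2.4263 pm

Calculate the shift:
Δλ = 2.4263 × (1 - cos(56°))
Δλ = 2.4263 × 0.4408
Δλ = 1.0695 pm

Final wavelength:
λ' = 18.1 + 1.0695 = 19.1695 pm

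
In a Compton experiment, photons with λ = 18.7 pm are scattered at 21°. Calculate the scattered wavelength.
18.8612 pm

Using the Compton scattering formula:
λ' = λ + Δλ = λ + λ_C(1 - cos θ)

Given:
- Initial wavelength λ = 18.7 pm
- Scattering angle θ = 21°
- Compton wavelength λ_C ≈ 2.4263 pm

Calculate the shift:
Δλ = 2.4263 × (1 - cos(21°))
Δλ = 2.4263 × 0.0664
Δλ = 0.1612 pm

Final wavelength:
λ' = 18.7 + 0.1612 = 18.8612 pm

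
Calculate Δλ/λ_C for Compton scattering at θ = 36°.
0.1910 λ_C

The Compton shift formula is:
Δλ = λ_C(1 - cos θ)

Dividing both sides by λ_C:
Δλ/λ_C = 1 - cos θ

For θ = 36°:
Δλ/λ_C = 1 - cos(36°)
Δλ/λ_C = 1 - 0.8090
Δλ/λ_C = 0.1910

This means the shift is 0.1910 × λ_C = 0.4634 pm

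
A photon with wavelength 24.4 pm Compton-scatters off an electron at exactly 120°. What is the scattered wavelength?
28.0395 pm

Using the Compton formula: λ' = λ + λ_C(1 − cos θ)

For θ = 120°, cos θ = -1/2 (exact) = -0.5000, so:
1 − cos 120° = 1 − (-1/2) = 1.5000

Δλ = λ_C × 1.5000 = 2.4263 × 1.5000 = 3.6395 pm

λ' = 24.4 + 3.6395 = 28.0395 pm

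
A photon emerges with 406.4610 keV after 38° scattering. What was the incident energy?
488.9000 keV

Convert final energy to wavelength (hc ≈ 1239.842 keV·pm):
λ' = hc/E' = 1239.842 / 406.4610 = 3.0503 pm

Calculate the Compton shift:
Δλ = λ_C(1 - cos(38°))
Δλ = 2.4263 × (1 - cos(38°))
Δλ = 0.5144 pm

Initial wavelength:
λ = λ' - Δλ = 3.0503 - 0.5144 = 2.5360 pm

Initial energy:
E = hc/λ = 1239.842 / 2.5360 = 488.9000 keV

(Intermediate values are shown rounded; full precision is carried through to the final answer.)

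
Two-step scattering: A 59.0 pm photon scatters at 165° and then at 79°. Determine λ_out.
65.7333 pm

Apply Compton shift twice:

First scattering at θ₁ = 165°:
Δλ₁ = λ_C(1 - cos(165°))
Δλ₁ = 2.4263 × 1.9659
Δλ₁ = 4.7699 pm

After first scattering:
λ₁ = 59.0 + 4.7699 = 63.7699 pm

Second scattering at θ₂ = 79°:
Δλ₂ = λ_C(1 - cos(79°))
Δλ₂ = 2.4263 × 0.8092
Δλ₂ = 1.9633 pm

Final wavelength:
λ₂ = 63.7699 + 1.9633 = 65.7333 pm

Total shift: Δλ_total = 4.7699 + 1.9633 = 6.7333 pm

(Intermediate values are shown rounded; full precision is carried through to the final answer.)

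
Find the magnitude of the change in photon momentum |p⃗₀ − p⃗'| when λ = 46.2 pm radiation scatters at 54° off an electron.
1.2887e-23 kg·m/s

Photon momentum magnitude is p = h/λ.

Initial momentum:
p₀ = h/λ = 6.6261e-34/4.6200e-11 = 1.4342e-23 kg·m/s

After scattering:
λ' = λ + Δλ = 46.2 + 1.0002 = 47.2002 pm
p' = h/λ' = 6.6261e-34/4.7200e-11 = 1.4038e-23 kg·m/s

Momentum is a vector; the scattered photon's direction makes angle θ = 54° with the incident direction. The magnitude of the vector change Δp⃗ = p⃗₀ − p⃗' is found from the law of cosines:
|Δp⃗|² = p₀² + p'² − 2p₀p'cos θ
|Δp⃗|² = (1.4342e-23)² + (1.4038e-23)² − 2·1.4342e-23·1.4038e-23·cos(54°)
|Δp⃗| = 1.2887e-23 kg·m/s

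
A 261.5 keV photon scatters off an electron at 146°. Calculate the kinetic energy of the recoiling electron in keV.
126.4275 keV

By energy conservation: K_e = E_initial - E_final

First find the scattered photon energy:
Initial wavelength: λ = hc/E = 4.7413 pm
Compton shift: Δλ = λ_C(1 - cos(146°)) = 4.4378 pm
Final wavelength: λ' = 4.7413 + 4.4378 = 9.1791 pm
Final photon energy: E' = hc/λ' = 135.0725 keV

Electron kinetic energy:
K_e = E - E' = 261.5000 - 135.0725 = 126.4275 keV

(Intermediate values are shown rounded; full precision is carried through to the final answer.)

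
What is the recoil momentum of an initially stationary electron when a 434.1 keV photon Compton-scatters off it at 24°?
9.4454e-23 kg·m/s

The electron is initially at rest, so by conservation of momentum:
p⃗_e = p⃗₀ − p⃗'  (incident photon momentum minus scattered photon momentum)

Photon momentum magnitudes (p = h/λ = E/c):
λ₀ = hc/E₀ = 2.8561 pm → p₀ = h/λ₀ = 2.3200e-22 kg·m/s
Δλ = λ_C(1 − cos 24°) = 0.2098 pm
λ' = 3.0659 pm → p' = h/λ' = 2.1612e-22 kg·m/s

The scattered photon makes angle θ = 24° with the incident direction, so by the law of cosines:
|p⃗_e|² = p₀² + p'² − 2p₀p'cos θ
|p⃗_e|² = (2.3200e-22)² + (2.1612e-22)² − 2·2.3200e-22·2.1612e-22·cos(24°)
|p⃗_e| = 9.4454e-23 kg·m/s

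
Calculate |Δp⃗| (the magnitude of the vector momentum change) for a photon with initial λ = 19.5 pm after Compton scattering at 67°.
3.6243e-23 kg·m/s

Photon momentum magnitude is p = h/λ.

Initial momentum:
p₀ = h/λ = 6.6261e-34/1.9500e-11 = 3.3980e-23 kg·m/s

After scattering:
λ' = λ + Δλ = 19.5 + 1.4783 = 20.9783 pm
p' = h/λ' = 6.6261e-34/2.0978e-11 = 3.1585e-23 kg·m/s

Momentum is a vector; the scattered photon's direction makes angle θ = 67° with the incident direction. The magnitude of the vector change Δp⃗ = p⃗₀ − p⃗' is found from the law of cosines:
|Δp⃗|² = p₀² + p'² − 2p₀p'cos θ
|Δp⃗|² = (3.3980e-23)² + (3.1585e-23)² − 2·3.3980e-23·3.1585e-23·cos(67°)
|Δp⃗| = 3.6243e-23 kg·m/s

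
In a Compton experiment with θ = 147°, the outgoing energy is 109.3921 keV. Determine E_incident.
180.3999 keV

Convert final energy to wavelength (hc ≈ 1239.842 keV·pm):
λ' = hc/E' = 1239.842 / 109.3921 = 11.3339 pm

Calculate the Compton shift:
Δλ = λ_C(1 - cos(147°))
Δλ = 2.4263 × (1 - cos(147°))
Δλ = 4.4612 pm

Initial wavelength:
λ = λ' - Δλ = 11.3339 - 4.4612 = 6.8727 pm

Initial energy:
E = hc/λ = 1239.842 / 6.8727 = 180.3999 keV

(Intermediate values are shown rounded; full precision is carried through to the final answer.)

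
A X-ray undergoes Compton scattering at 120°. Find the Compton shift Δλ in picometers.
3.6395 pm

Using the Compton scattering formula:
Δλ = λ_C(1 - cos θ)

where λ_C = h/(m_e·c) ≈ 2.4263 pm is the Compton wavelength of an electron.

For θ = 120°:
cos(120°) = -0.5000
1 - cos(120°) = 1.5000

Δλ = 2.4263 × 1.5000
Δλ = 3.6395 pm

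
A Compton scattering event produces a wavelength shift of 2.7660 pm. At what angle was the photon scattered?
98.05°

From the Compton formula Δλ = λ_C(1 - cos θ), we can solve for θ:

cos θ = 1 - Δλ/λ_C

Given:
- Δλ = 2.7660 pm
- λ_C = h/(m_e·c) ≈ 2.42631024 pm

cos θ = 1 - 2.7660/2.42631024
cos θ = 1 - 1.140003
cos θ = -0.140003

θ = arccos(-0.140003)
θ = 98.05°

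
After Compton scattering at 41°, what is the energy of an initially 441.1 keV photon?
364.0228 keV

First convert energy to wavelength:
λ = hc/E, with hc ≈ 1239.842 keV·pm (i.e. 1239.842 eV·nm)

For E = 441.1 keV = 441100 eV:
λ = 1239.842 keV·pm / 441.1 keV
λ = 2.8108 pm

Calculate the Compton shift:
Δλ = λ_C(1 - cos(41°)) = 2.4263 × 0.2453
Δλ = 0.5952 pm

Final wavelength:
λ' = 2.8108 + 0.5952 = 3.4059 pm

Final energy:
E' = hc/λ' = 1239.842 / 3.4059 = 364.0228 keV

(Intermediate values are shown rounded; full precision is carried through to the final answer.)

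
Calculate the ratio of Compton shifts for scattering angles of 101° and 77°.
101° produces the larger shift by a factor of 1.536

Calculate both shifts using Δλ = λ_C(1 - cos θ):

For θ₁ = 77°:
Δλ₁ = 2.4263 × (1 - cos(77°))
Δλ₁ = 2.4263 × 0.7750
Δλ₁ = 1.8805 pm

For θ₂ = 101°:
Δλ₂ = 2.4263 × (1 - cos(101°))
Δλ₂ = 2.4263 × 1.1908
Δλ₂ = 2.8893 pm

The 101° angle produces the larger shift.
Ratio: 2.8893/1.8805 = 1.536

(Intermediate values are shown rounded; full precision is carried through to the final answer.)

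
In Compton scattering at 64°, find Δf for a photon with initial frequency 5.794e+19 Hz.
1.208e+19 Hz (decrease)

Convert frequency to wavelength (c = 299792458 m/s):
λ₀ = c/f₀ = 299792458/5.794e+19 = 5.1741881e-12 m = 5.1742 pm

Calculate Compton shift:
Δλ = λ_C(1 - cos(64°)) = 1.3627 pm

Final wavelength:
λ' = λ₀ + Δλ = 5.1742 + 1.3627 = 6.5369 pm

Final frequency:
f' = c/λ' = 299792458/6.5368739e-12 = 4.5861747e+19 Hz

Frequency shift (decrease):
Δf = f₀ - f' = 5.794e+19 - 4.5861747e+19 = 1.208e+19 Hz

(Intermediate values are shown rounded; full precision is carried through to the final answer.)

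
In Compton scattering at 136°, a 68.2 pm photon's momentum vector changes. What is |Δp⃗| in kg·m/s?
1.7498e-23 kg·m/s

Photon momentum magnitude is p = h/λ.

Initial momentum:
p₀ = h/λ = 6.6261e-34/6.8200e-11 = 9.7156e-24 kg·m/s

After scattering:
λ' = λ + Δλ = 68.2 + 4.1717 = 72.3717 pm
p' = h/λ' = 6.6261e-34/7.2372e-11 = 9.1556e-24 kg·m/s

Momentum is a vector; the scattered photon's direction makes angle θ = 136° with the incident direction. The magnitude of the vector change Δp⃗ = p⃗₀ − p⃗' is found from the law of cosines:
|Δp⃗|² = p₀² + p'² − 2p₀p'cos θ
|Δp⃗|² = (9.7156e-24)² + (9.1556e-24)² − 2·9.7156e-24·9.1556e-24·cos(136°)
|Δp⃗| = 1.7498e-23 kg·m/s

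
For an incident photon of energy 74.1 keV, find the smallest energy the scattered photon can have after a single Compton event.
57.4410 keV (at θ = 180°)

The scattered photon has minimum energy when its wavelength is maximum, i.e., when the Compton shift Δλ = λ_C(1 − cos θ) is maximum. This occurs at θ = 180° (backscattering), giving Δλ_max = 2λ_C = 4.8526 pm.

Initial wavelength: λ₀ = hc/E₀ = 16.7320 pm
Maximum final wavelength: λ'_max = λ₀ + 2λ_C = 16.7320 + 4.8526 = 21.5846 pm
Minimum final energy: E'_min = hc/λ'_max = 57.4410 keV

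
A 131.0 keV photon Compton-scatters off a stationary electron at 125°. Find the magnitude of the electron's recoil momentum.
1.0675e-22 kg·m/s

The electron is initially at rest, so by conservation of momentum:
p⃗_e = p⃗₀ − p⃗'  (incident photon momentum minus scattered photon momentum)

Photon momentum magnitudes (p = h/λ = E/c):
λ₀ = hc/E₀ = 9.4644 pm → p₀ = h/λ₀ = 7.0010e-23 kg·m/s
Δλ = λ_C(1 − cos 125°) = 3.8180 pm
λ' = 13.2824 pm → p' = h/λ' = 4.9886e-23 kg·m/s

The scattered photon makes angle θ = 125° with the incident direction, so by the law of cosines:
|p⃗_e|² = p₀² + p'² − 2p₀p'cos θ
|p⃗_e|² = (7.0010e-23)² + (4.9886e-23)² − 2·7.0010e-23·4.9886e-23·cos(125°)
|p⃗_e| = 1.0675e-22 kg·m/s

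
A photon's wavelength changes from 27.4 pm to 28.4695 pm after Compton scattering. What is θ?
56.00°

First find the wavelength shift:
Δλ = λ' - λ = 28.4695 - 27.4 = 1.0695 pm

Using Δλ = λ_C(1 - cos θ), with λ_C = h/(m_e·c) ≈ 2.42631024 pm:
cos θ = 1 - Δλ/λ_C
cos θ = 1 - 1.0695/2.42631024
cos θ = 0.559207

θ = arccos(0.559207)
θ = 56.00°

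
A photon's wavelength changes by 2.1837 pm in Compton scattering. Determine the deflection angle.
84.26°

From the Compton formula Δλ = λ_C(1 - cos θ), we can solve for θ:

cos θ = 1 - Δλ/λ_C

Given:
- Δλ = 2.1837 pm
- λ_C = h/(m_e·c) ≈ 2.42631024 pm

cos θ = 1 - 2.1837/2.42631024
cos θ = 1 - 0.900009
cos θ = 0.099991

θ = arccos(0.099991)
θ = 84.26°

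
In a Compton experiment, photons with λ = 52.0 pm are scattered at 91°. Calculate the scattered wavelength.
54.4687 pm

Using the Compton scattering formula:
λ' = λ + Δλ = λ + λ_C(1 - cos θ)

Given:
- Initial wavelength λ = 52.0 pm
- Scattering angle θ = 91°
- Compton wavelength λ_C ≈ 2.4263 pm

Calculate the shift:
Δλ = 2.4263 × (1 - cos(91°))
Δλ = 2.4263 × 1.0175
Δλ = 2.4687 pm

Final wavelength:
λ' = 52.0 + 2.4687 = 54.4687 pm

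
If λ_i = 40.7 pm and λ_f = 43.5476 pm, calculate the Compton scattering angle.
100.00°

First find the wavelength shift:
Δλ = λ' - λ = 43.5476 - 40.7 = 2.8476 pm

Using Δλ = λ_C(1 - cos θ), with λ_C = h/(m_e·c) ≈ 2.42631024 pm:
cos θ = 1 - Δλ/λ_C
cos θ = 1 - 2.8476/2.42631024
cos θ = -0.173634

θ = arccos(-0.173634)
θ = 100.00°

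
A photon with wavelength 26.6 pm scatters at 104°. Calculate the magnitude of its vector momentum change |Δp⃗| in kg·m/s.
3.7294e-23 kg·m/s

Photon momentum magnitude is p = h/λ.

Initial momentum:
p₀ = h/λ = 6.6261e-34/2.6600e-11 = 2.4910e-23 kg·m/s

After scattering:
λ' = λ + Δλ = 26.6 + 3.0133 = 29.6133 pm
p' = h/λ' = 6.6261e-34/2.9613e-11 = 2.2375e-23 kg·m/s

Momentum is a vector; the scattered photon's direction makes angle θ = 104° with the incident direction. The magnitude of the vector change Δp⃗ = p⃗₀ − p⃗' is found from the law of cosines:
|Δp⃗|² = p₀² + p'² − 2p₀p'cos θ
|Δp⃗|² = (2.4910e-23)² + (2.2375e-23)² − 2·2.4910e-23·2.2375e-23·cos(104°)
|Δp⃗| = 3.7294e-23 kg·m/s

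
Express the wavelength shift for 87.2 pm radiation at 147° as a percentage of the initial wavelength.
5.1160%

Calculate the Compton shift:
Δλ = λ_C(1 - cos(147°))
Δλ = 2.4263 × (1 - cos(147°))
Δλ = 2.4263 × 1.8387
Δλ = 4.4612 pm

Percentage change:
(Δλ/λ₀) × 100 = (4.4612/87.2) × 100
= 5.1160%

(Intermediate values are shown rounded; full precision is carried through to the final answer.)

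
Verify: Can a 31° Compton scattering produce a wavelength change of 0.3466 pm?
Yes, consistent

Calculate the expected shift for θ = 31°:

Δλ_expected = λ_C(1 - cos(31°))
Δλ_expected = 2.4263 × (1 - cos(31°))
Δλ_expected = 2.4263 × 0.1428
Δλ_expected = 0.3466 pm

Given shift: 0.3466 pm
Expected shift: 0.3466 pm
Difference: 0.0000 pm

The values match. This is consistent with Compton scattering at the stated angle.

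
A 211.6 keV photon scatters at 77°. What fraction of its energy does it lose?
0.2430 (or 24.30%)

Calculate initial and final photon energies:

Initial: E₀ = 211.6 keV → λ₀ = 5.8594 pm
Compton shift: Δλ = 1.8805 pm
Final wavelength: λ' = 7.7399 pm
Final energy: E' = 160.1889 keV

Fractional energy loss:
(E₀ - E')/E₀ = (211.6000 - 160.1889)/211.6000
= 51.4111/211.6000
= 0.2430
= 24.30%

(Intermediate values are shown rounded; full precision is carried through to the final answer.)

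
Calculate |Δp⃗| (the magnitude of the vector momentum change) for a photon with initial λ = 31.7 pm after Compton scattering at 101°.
3.0930e-23 kg·m/s

Photon momentum magnitude is p = h/λ.

Initial momentum:
p₀ = h/λ = 6.6261e-34/3.1700e-11 = 2.0902e-23 kg·m/s

After scattering:
λ' = λ + Δλ = 31.7 + 2.8893 = 34.5893 pm
p' = h/λ' = 6.6261e-34/3.4589e-11 = 1.9156e-23 kg·m/s

Momentum is a vector; the scattered photon's direction makes angle θ = 101° with the incident direction. The magnitude of the vector change Δp⃗ = p⃗₀ − p⃗' is found from the law of cosines:
|Δp⃗|² = p₀² + p'² − 2p₀p'cos θ
|Δp⃗|² = (2.0902e-23)² + (1.9156e-23)² − 2·2.0902e-23·1.9156e-23·cos(101°)
|Δp⃗| = 3.0930e-23 kg·m/s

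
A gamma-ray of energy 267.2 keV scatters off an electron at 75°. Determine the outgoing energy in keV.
192.5680 keV

First convert energy to wavelength:
λ = hc/E, with hc ≈ 1239.842 keV·pm (i.e. 1239.842 eV·nm)

For E = 267.2 keV = 267200 eV:
λ = 1239.842 keV·pm / 267.2 keV
λ = 4.6401 pm

Calculate the Compton shift:
Δλ = λ_C(1 - cos(75°)) = 2.4263 × 0.7412
Δλ = 1.7983 pm

Final wavelength:
λ' = 4.6401 + 1.7983 = 6.4385 pm

Final energy:
E' = hc/λ' = 1239.842 / 6.4385 = 192.5680 keV

(Intermediate values are shown rounded; full precision is carried through to the final answer.)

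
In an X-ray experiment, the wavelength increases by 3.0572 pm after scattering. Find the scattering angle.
105.07°

From the Compton formula Δλ = λ_C(1 - cos θ), we can solve for θ:

cos θ = 1 - Δλ/λ_C

Given:
- Δλ = 3.0572 pm
- λ_C = h/(m_e·c) ≈ 2.42631024 pm

cos θ = 1 - 3.0572/2.42631024
cos θ = 1 - 1.260020
cos θ = -0.260020

θ = arccos(-0.260020)
θ = 105.07°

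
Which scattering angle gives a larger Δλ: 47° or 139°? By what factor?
139° produces the larger shift by a factor of 5.518

Calculate both shifts using Δλ = λ_C(1 - cos θ):

For θ₁ = 47°:
Δλ₁ = 2.4263 × (1 - cos(47°))
Δλ₁ = 2.4263 × 0.3180
Δλ₁ = 0.7716 pm

For θ₂ = 139°:
Δλ₂ = 2.4263 × (1 - cos(139°))
Δλ₂ = 2.4263 × 1.7547
Δλ₂ = 4.2575 pm

The 139° angle produces the larger shift.
Ratio: 4.2575/0.7716 = 5.518

(Intermediate values are shown rounded; full precision is carried through to the final answer.)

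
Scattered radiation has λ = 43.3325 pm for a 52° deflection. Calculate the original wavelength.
42.4000 pm

From λ' = λ + Δλ, we have λ = λ' - Δλ

First calculate the Compton shift:
Δλ = λ_C(1 - cos θ)
Δλ = 2.4263 × (1 - cos(52°))
Δλ = 2.4263 × 0.3843
Δλ = 0.9325 pm

Initial wavelength:
λ = λ' - Δλ
λ = 43.3325 - 0.9325
λ = 42.4000 pm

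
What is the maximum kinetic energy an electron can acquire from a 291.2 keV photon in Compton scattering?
155.1080 keV

Maximum energy transfer occurs at θ = 180° (backscattering).

Initial photon: E₀ = 291.2 keV → λ₀ = 4.2577 pm

Maximum Compton shift (at 180°):
Δλ_max = 2λ_C = 2 × 2.4263 = 4.8526 pm

Final wavelength:
λ' = 4.2577 + 4.8526 = 9.1103 pm

Minimum photon energy (maximum energy to electron):
E'_min = hc/λ' = 136.0920 keV

Maximum electron kinetic energy:
K_max = E₀ - E'_min = 291.2000 - 136.0920 = 155.1080 keV

(Intermediate values are shown rounded; full precision is carried through to the final answer.)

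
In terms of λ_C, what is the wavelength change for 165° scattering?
1.9659 λ_C

The Compton shift formula is:
Δλ = λ_C(1 - cos θ)

Dividing both sides by λ_C:
Δλ/λ_C = 1 - cos θ

For θ = 165°:
Δλ/λ_C = 1 - cos(165°)
Δλ/λ_C = 1 - -0.9659
Δλ/λ_C = 1.9659

This means the shift is 1.9659 × λ_C = 4.7699 pm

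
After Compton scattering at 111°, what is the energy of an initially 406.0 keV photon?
195.2624 keV

First convert energy to wavelength:
λ = hc/E, with hc ≈ 1239.842 keV·pm (i.e. 1239.842 eV·nm)

For E = 406.0 keV = 406000 eV:
λ = 1239.842 keV·pm / 406.0 keV
λ = 3.0538 pm

Calculate the Compton shift:
Δλ = λ_C(1 - cos(111°)) = 2.4263 × 1.3584
Δλ = 3.2958 pm

Final wavelength:
λ' = 3.0538 + 3.2958 = 6.3496 pm

Final energy:
E' = hc/λ' = 1239.842 / 6.3496 = 195.2624 keV

(Intermediate values are shown rounded; full precision is carried through to the final answer.)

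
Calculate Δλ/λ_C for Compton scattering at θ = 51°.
0.3707 λ_C

The Compton shift formula is:
Δλ = λ_C(1 - cos θ)

Dividing both sides by λ_C:
Δλ/λ_C = 1 - cos θ

For θ = 51°:
Δλ/λ_C = 1 - cos(51°)
Δλ/λ_C = 1 - 0.6293
Δλ/λ_C = 0.3707

This means the shift is 0.3707 × λ_C = 0.8994 pm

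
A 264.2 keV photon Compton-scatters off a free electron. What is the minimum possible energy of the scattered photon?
129.8885 keV (at θ = 180°)

The scattered photon has minimum energy when its wavelength is maximum, i.e., when the Compton shift Δλ = λ_C(1 − cos θ) is maximum. This occurs at θ = 180° (backscattering), giving Δλ_max = 2λ_C = 4.8526 pm.

Initial wavelength: λ₀ = hc/E₀ = 4.6928 pm
Maximum final wavelength: λ'_max = λ₀ + 2λ_C = 4.6928 + 4.8526 = 9.5454 pm
Minimum final energy: E'_min = hc/λ'_max = 129.8885 keV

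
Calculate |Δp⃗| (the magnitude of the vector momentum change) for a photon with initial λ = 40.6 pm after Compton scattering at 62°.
1.6558e-23 kg·m/s

Photon momentum magnitude is p = h/λ.

Initial momentum:
p₀ = h/λ = 6.6261e-34/4.0600e-11 = 1.6320e-23 kg·m/s

After scattering:
λ' = λ + Δλ = 40.6 + 1.2872 = 41.8872 pm
p' = h/λ' = 6.6261e-34/4.1887e-11 = 1.5819e-23 kg·m/s

Momentum is a vector; the scattered photon's direction makes angle θ = 62° with the incident direction. The magnitude of the vector change Δp⃗ = p⃗₀ − p⃗' is found from the law of cosines:
|Δp⃗|² = p₀² + p'² − 2p₀p'cos θ
|Δp⃗|² = (1.6320e-23)² + (1.5819e-23)² − 2·1.6320e-23·1.5819e-23·cos(62°)
|Δp⃗| = 1.6558e-23 kg·m/s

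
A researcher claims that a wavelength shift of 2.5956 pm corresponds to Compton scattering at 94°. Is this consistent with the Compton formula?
Yes, consistent

Calculate the expected shift for θ = 94°:

Δλ_expected = λ_C(1 - cos(94°))
Δλ_expected = 2.4263 × (1 - cos(94°))
Δλ_expected = 2.4263 × 1.0698
Δλ_expected = 2.5956 pm

Given shift: 2.5956 pm
Expected shift: 2.5956 pm
Difference: 0.0000 pm

The values match. This is consistent with Compton scattering at the stated angle.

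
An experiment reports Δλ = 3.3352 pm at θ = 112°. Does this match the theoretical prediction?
Yes, consistent

Calculate the expected shift for θ = 112°:

Δλ_expected = λ_C(1 - cos(112°))
Δλ_expected = 2.4263 × (1 - cos(112°))
Δλ_expected = 2.4263 × 1.3746
Δλ_expected = 3.3352 pm

Given shift: 3.3352 pm
Expected shift: 3.3352 pm
Difference: 0.0000 pm

The values match. This is consistent with Compton scattering at the stated angle.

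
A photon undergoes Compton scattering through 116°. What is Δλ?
3.4899 pm

Using the Compton scattering formula:
Δλ = λ_C(1 - cos θ)

where λ_C = h/(m_e·c) ≈ 2.4263 pm is the Compton wavelength of an electron.

For θ = 116°:
cos(116°) = -0.4384
1 - cos(116°) = 1.4384

Δλ = 2.4263 × 1.4384
Δλ = 3.4899 pm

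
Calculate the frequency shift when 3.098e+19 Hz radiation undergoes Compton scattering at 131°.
9.089e+18 Hz (decrease)

Convert frequency to wavelength (c = 299792458 m/s):
λ₀ = c/f₀ = 299792458/3.098e+19 = 9.6769677e-12 m = 9.6770 pm

Calculate Compton shift:
Δλ = λ_C(1 - cos(131°)) = 4.0181 pm

Final wavelength:
λ' = λ₀ + Δλ = 9.6770 + 4.0181 = 13.6951 pm

Final frequency:
f' = c/λ' = 299792458/1.3695081e-11 = 2.1890522e+19 Hz

Frequency shift (decrease):
Δf = f₀ - f' = 3.098e+19 - 2.1890522e+19 = 9.089e+18 Hz

(Intermediate values are shown rounded; full precision is carried through to the final answer.)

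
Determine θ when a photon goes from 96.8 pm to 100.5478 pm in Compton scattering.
123.00°

First find the wavelength shift:
Δλ = λ' - λ = 100.5478 - 96.8 = 3.7478 pm

Using Δλ = λ_C(1 - cos θ), with λ_C = h/(m_e·c) ≈ 2.42631024 pm:
cos θ = 1 - Δλ/λ_C
cos θ = 1 - 3.7478/2.42631024
cos θ = -0.544650

θ = arccos(-0.544650)
θ = 123.00°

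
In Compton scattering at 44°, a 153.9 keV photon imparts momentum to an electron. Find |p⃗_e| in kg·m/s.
5.9518e-23 kg·m/s

The electron is initially at rest, so by conservation of momentum:
p⃗_e = p⃗₀ − p⃗'  (incident photon momentum minus scattered photon momentum)

Photon momentum magnitudes (p = h/λ = E/c):
λ₀ = hc/E₀ = 8.0562 pm → p₀ = h/λ₀ = 8.2249e-23 kg·m/s
Δλ = λ_C(1 − cos 44°) = 0.6810 pm
λ' = 8.7371 pm → p' = h/λ' = 7.5838e-23 kg·m/s

The scattered photon makes angle θ = 44° with the incident direction, so by the law of cosines:
|p⃗_e|² = p₀² + p'² − 2p₀p'cos θ
|p⃗_e|² = (8.2249e-23)² + (7.5838e-23)² − 2·8.2249e-23·7.5838e-23·cos(44°)
|p⃗_e| = 5.9518e-23 kg·m/s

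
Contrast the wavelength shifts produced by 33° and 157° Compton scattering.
157° produces the larger shift by a factor of 11.904

Calculate both shifts using Δλ = λ_C(1 - cos θ):

For θ₁ = 33°:
Δλ₁ = 2.4263 × (1 - cos(33°))
Δλ₁ = 2.4263 × 0.1613
Δλ₁ = 0.3914 pm

For θ₂ = 157°:
Δλ₂ = 2.4263 × (1 - cos(157°))
Δλ₂ = 2.4263 × 1.9205
Δλ₂ = 4.6597 pm

The 157° angle produces the larger shift.
Ratio: 4.6597/0.3914 = 11.904

(Intermediate values are shown rounded; full precision is carried through to the final answer.)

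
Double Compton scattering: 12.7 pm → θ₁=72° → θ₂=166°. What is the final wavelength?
19.1571 pm

Apply Compton shift twice:

First scattering at θ₁ = 72°:
Δλ₁ = λ_C(1 - cos(72°))
Δλ₁ = 2.4263 × 0.6910
Δλ₁ = 1.6765 pm

After first scattering:
λ₁ = 12.7 + 1.6765 = 14.3765 pm

Second scattering at θ₂ = 166°:
Δλ₂ = λ_C(1 - cos(166°))
Δλ₂ = 2.4263 × 1.9703
Δλ₂ = 4.7805 pm

Final wavelength:
λ₂ = 14.3765 + 4.7805 = 19.1571 pm

Total shift: Δλ_total = 1.6765 + 4.7805 = 6.4571 pm

(Intermediate values are shown rounded; full precision is carried through to the final answer.)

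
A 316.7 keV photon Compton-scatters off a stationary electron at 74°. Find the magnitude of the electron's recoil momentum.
1.7718e-22 kg·m/s

The electron is initially at rest, so by conservation of momentum:
p⃗_e = p⃗₀ − p⃗'  (incident photon momentum minus scattered photon momentum)

Photon momentum magnitudes (p = h/λ = E/c):
λ₀ = hc/E₀ = 3.9149 pm → p₀ = h/λ₀ = 1.6925e-22 kg·m/s
Δλ = λ_C(1 − cos 74°) = 1.7575 pm
λ' = 5.6724 pm → p' = h/λ' = 1.1681e-22 kg·m/s

The scattered photon makes angle θ = 74° with the incident direction, so by the law of cosines:
|p⃗_e|² = p₀² + p'² − 2p₀p'cos θ
|p⃗_e|² = (1.6925e-22)² + (1.1681e-22)² − 2·1.6925e-22·1.1681e-22·cos(74°)
|p⃗_e| = 1.7718e-22 kg·m/s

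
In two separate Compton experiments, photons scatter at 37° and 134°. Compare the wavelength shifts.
134° produces the larger shift by a factor of 8.416

Calculate both shifts using Δλ = λ_C(1 - cos θ):

For θ₁ = 37°:
Δλ₁ = 2.4263 × (1 - cos(37°))
Δλ₁ = 2.4263 × 0.2014
Δλ₁ = 0.4886 pm

For θ₂ = 134°:
Δλ₂ = 2.4263 × (1 - cos(134°))
Δλ₂ = 2.4263 × 1.6947
Δλ₂ = 4.1118 pm

The 134° angle produces the larger shift.
Ratio: 4.1118/0.4886 = 8.416

(Intermediate values are shown rounded; full precision is carried through to the final answer.)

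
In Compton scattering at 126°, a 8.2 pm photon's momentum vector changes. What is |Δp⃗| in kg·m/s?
1.2155e-22 kg·m/s

Photon momentum magnitude is p = h/λ.

Initial momentum:
p₀ = h/λ = 6.6261e-34/8.2000e-12 = 8.0806e-23 kg·m/s

After scattering:
λ' = λ + Δλ = 8.2 + 3.8525 = 12.0525 pm
p' = h/λ' = 6.6261e-34/1.2052e-11 = 5.4977e-23 kg·m/s

Momentum is a vector; the scattered photon's direction makes angle θ = 126° with the incident direction. The magnitude of the vector change Δp⃗ = p⃗₀ − p⃗' is found from the law of cosines:
|Δp⃗|² = p₀² + p'² − 2p₀p'cos θ
|Δp⃗|² = (8.0806e-23)² + (5.4977e-23)² − 2·8.0806e-23·5.4977e-23·cos(126°)
|Δp⃗| = 1.2155e-22 kg·m/s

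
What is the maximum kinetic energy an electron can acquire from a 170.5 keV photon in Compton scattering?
68.2401 keV

Maximum energy transfer occurs at θ = 180° (backscattering).

Initial photon: E₀ = 170.5 keV → λ₀ = 7.2718 pm

Maximum Compton shift (at 180°):
Δλ_max = 2λ_C = 2 × 2.4263 = 4.8526 pm

Final wavelength:
λ' = 7.2718 + 4.8526 = 12.1244 pm

Minimum photon energy (maximum energy to electron):
E'_min = hc/λ' = 102.2599 keV

Maximum electron kinetic energy:
K_max = E₀ - E'_min = 170.5000 - 102.2599 = 68.2401 keV

(Intermediate values are shown rounded; full precision is carried through to the final answer.)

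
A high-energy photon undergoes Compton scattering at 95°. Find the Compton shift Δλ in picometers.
2.6378 pm

Using the Compton scattering formula:
Δλ = λ_C(1 - cos θ)

where λ_C = h/(m_e·c) ≈ 2.4263 pm is the Compton wavelength of an electron.

For θ = 95°:
cos(95°) = -0.0872
1 - cos(95°) = 1.0872

Δλ = 2.4263 × 1.0872
Δλ = 2.6378 pm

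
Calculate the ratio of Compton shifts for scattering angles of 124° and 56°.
124° produces the larger shift by a factor of 3.537

Calculate both shifts using Δλ = λ_C(1 - cos θ):

For θ₁ = 56°:
Δλ₁ = 2.4263 × (1 - cos(56°))
Δλ₁ = 2.4263 × 0.4408
Δλ₁ = 1.0695 pm

For θ₂ = 124°:
Δλ₂ = 2.4263 × (1 - cos(124°))
Δλ₂ = 2.4263 × 1.5592
Δλ₂ = 3.7831 pm

The 124° angle produces the larger shift.
Ratio: 3.7831/1.0695 = 3.537

(Intermediate values are shown rounded; full precision is carried through to the final answer.)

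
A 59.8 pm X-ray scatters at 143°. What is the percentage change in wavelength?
7.2977%

Calculate the Compton shift:
Δλ = λ_C(1 - cos(143°))
Δλ = 2.4263 × (1 - cos(143°))
Δλ = 2.4263 × 1.7986
Δλ = 4.3640 pm

Percentage change:
(Δλ/λ₀) × 100 = (4.3640/59.8) × 100
= 7.2977%

(Intermediate values are shown rounded; full precision is carried through to the final answer.)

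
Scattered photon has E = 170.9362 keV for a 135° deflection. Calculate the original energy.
398.4998 keV

Convert final energy to wavelength (hc ≈ 1239.842 keV·pm):
λ' = hc/E' = 1239.842 / 170.9362 = 7.2532 pm

Calculate the Compton shift:
Δλ = λ_C(1 - cos(135°))
Δλ = 2.4263 × (1 - cos(135°))
Δλ = 4.1420 pm

Initial wavelength:
λ = λ' - Δλ = 7.2532 - 4.1420 = 3.1113 pm

Initial energy:
E = hc/λ = 1239.842 / 3.1113 = 398.4998 keV

(Intermediate values are shown rounded; full precision is carried through to the final answer.)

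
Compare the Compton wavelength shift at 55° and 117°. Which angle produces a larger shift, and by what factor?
117° produces the larger shift by a factor of 3.410

Calculate both shifts using Δλ = λ_C(1 - cos θ):

For θ₁ = 55°:
Δλ₁ = 2.4263 × (1 - cos(55°))
Δλ₁ = 2.4263 × 0.4264
Δλ₁ = 1.0346 pm

For θ₂ = 117°:
Δλ₂ = 2.4263 × (1 - cos(117°))
Δλ₂ = 2.4263 × 1.4540
Δλ₂ = 3.5278 pm

The 117° angle produces the larger shift.
Ratio: 3.5278/1.0346 = 3.410

(Intermediate values are shown rounded; full precision is carried through to the final answer.)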